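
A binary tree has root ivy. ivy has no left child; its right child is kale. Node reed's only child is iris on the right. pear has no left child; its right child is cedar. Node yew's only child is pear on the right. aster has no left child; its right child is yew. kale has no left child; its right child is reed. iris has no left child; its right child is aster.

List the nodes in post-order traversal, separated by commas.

cedar, pear, yew, aster, iris, reed, kale, ivy

Post-order visits the left subtree, then the right subtree, then the node.
At ivy: no left child.
At ivy: go right to kale.
  At kale: no left child.
  At kale: go right to reed.
    At reed: no left child.
    At reed: go right to iris.
      At iris: no left child.
      At iris: go right to aster.
        At aster: no left child.
        At aster: go right to yew.
          At yew: no left child.
          At yew: go right to pear.
            At pear: no left child.
            At pear: go right to cedar.
              cedar is a leaf — visit cedar.
            Visit pear.
          Visit yew.
        Visit aster.
      Visit iris.
    Visit reed.
  Visit kale.
Visit ivy.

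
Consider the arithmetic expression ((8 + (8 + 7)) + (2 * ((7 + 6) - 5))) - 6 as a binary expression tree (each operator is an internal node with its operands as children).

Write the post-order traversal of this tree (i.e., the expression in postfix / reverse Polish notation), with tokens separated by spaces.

8 8 7 + + 2 7 6 + 5 - * + 6 -

Post-order on an expression tree gives postfix notation: for each operator, emit left operand, right operand, then the operator.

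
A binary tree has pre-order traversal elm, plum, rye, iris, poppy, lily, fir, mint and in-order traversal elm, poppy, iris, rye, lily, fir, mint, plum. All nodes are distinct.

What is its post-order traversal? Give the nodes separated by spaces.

The first element of pre-order is the root; it splits in-order into left and right subtrees.
Root elm: left subtree has 0 nodes { }, right has 7 {poppy, iris, rye, lily, fir, mint, plum}.
  Root plum: left subtree has 6 nodes {poppy, iris, rye, lily, fir, mint}, right has 0 { }.
    Root rye: left subtree has 2 nodes {poppy, iris}, right has 3 {lily, fir, mint}.
      Root iris: left subtree has 1 node {poppy}, right has 0 { }.
      Root lily: left subtree has 0 nodes { }, right has 2 {fir, mint}.
        Root fir: left subtree has 0 nodes { }, right has 1 {mint}.

poppy iris mint fir lily rye plum elm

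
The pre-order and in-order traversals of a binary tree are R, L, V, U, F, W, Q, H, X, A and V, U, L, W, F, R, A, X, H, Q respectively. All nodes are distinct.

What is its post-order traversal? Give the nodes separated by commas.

U, V, W, F, L, A, X, H, Q, R

The first element of pre-order is the root; it splits in-order into left and right subtrees.
Root R: left subtree has 5 nodes {V, U, L, W, F}, right has 4 {A, X, H, Q}.
  Root L: left subtree has 2 nodes {V, U}, right has 2 {W, F}.
    Root V: left subtree has 0 nodes { }, right has 1 {U}.
    Root F: left subtree has 1 node {W}, right has 0 { }.
  Root Q: left subtree has 3 nodes {A, X, H}, right has 0 { }.
    Root H: left subtree has 2 nodes {A, X}, right has 0 { }.
      Root X: left subtree has 1 node {A}, right has 0 { }.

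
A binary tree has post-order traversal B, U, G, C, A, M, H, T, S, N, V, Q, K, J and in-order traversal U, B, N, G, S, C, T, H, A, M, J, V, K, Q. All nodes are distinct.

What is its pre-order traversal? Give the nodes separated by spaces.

The last element of post-order is the root; it splits in-order into left and right subtrees.
Root J: left subtree has 10 nodes {U, B, N, G, S, C, T, H, A, M}, right has 3 {V, K, Q}.
  Root N: left subtree has 2 nodes {U, B}, right has 7 {G, S, C, T, H, A, M}.
    Root U: left subtree has 0 nodes { }, right has 1 {B}.
    Root S: left subtree has 1 node {G}, right has 5 {C, T, H, A, M}.
      Root T: left subtree has 1 node {C}, right has 3 {H, A, M}.
        Root H: left subtree has 0 nodes { }, right has 2 {A, M}.
          Root M: left subtree has 1 node {A}, right has 0 { }.
  Root K: left subtree has 1 node {V}, right has 1 {Q}.

J N U B S G T C H M A K V Q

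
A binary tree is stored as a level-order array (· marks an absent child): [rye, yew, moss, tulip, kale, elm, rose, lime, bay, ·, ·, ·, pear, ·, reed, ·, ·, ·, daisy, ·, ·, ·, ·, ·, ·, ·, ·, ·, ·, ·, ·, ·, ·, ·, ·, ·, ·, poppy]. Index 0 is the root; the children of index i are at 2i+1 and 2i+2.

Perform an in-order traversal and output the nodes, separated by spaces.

In-order visits the left subtree, then the node, then the right subtree.
At rye: go left to yew.
  At yew: go left to tulip.
    At tulip: go left to lime.
      lime is a leaf — visit lime.
    Visit tulip.
    At tulip: go right to bay.
      At bay: no left child.
      Visit bay.
      At bay: go right to daisy.
        At daisy: go left to poppy.
          poppy is a leaf — visit poppy.
        Visit daisy.
        At daisy: no right child.
  Visit yew.
  At yew: go right to kale.
    kale is a leaf — visit kale.
Visit rye.
At rye: go right to moss.
  At moss: go left to elm.
    At elm: no left child.
    Visit elm.
    At elm: go right to pear.
      pear is a leaf — visit pear.
  Visit moss.
  At moss: go right to rose.
    At rose: no left child.
    Visit rose.
    At rose: go right to reed.
      reed is a leaf — visit reed.

lime tulip bay poppy daisy yew kale rye elm pear moss rose reed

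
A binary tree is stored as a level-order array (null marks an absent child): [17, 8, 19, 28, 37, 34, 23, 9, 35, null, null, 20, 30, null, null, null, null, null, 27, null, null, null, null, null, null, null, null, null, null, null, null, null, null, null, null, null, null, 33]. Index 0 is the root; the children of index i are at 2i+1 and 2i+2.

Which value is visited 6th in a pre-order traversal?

27

Pre-order visits the node, then its left subtree, then its right subtree.
Visit 17.
At 17: go left to 8.
  Visit 8.
  At 8: go left to 28.
    Visit 28.
    At 28: go left to 9.
      9 is a leaf — visit 9.
    At 28: go right to 35.
      Visit 35.
      At 35: no left child.
      At 35: go right to 27.
        Visit 27.
        At 27: go left to 33.
          33 is a leaf — visit 33.
        At 27: no right child.
  At 8: go right to 37.
    37 is a leaf — visit 37.
At 17: go right to 19.
  Visit 19.
  At 19: go left to 34.
    Visit 34.
    At 34: go left to 20.
      20 is a leaf — visit 20.
    At 34: go right to 30.
      30 is a leaf — visit 30.
  At 19: go right to 23.
    23 is a leaf — visit 23.
Full pre-order sequence: 17, 8, 28, 9, 35, 27, 33, 37, 19, 34, 20, 30, 23.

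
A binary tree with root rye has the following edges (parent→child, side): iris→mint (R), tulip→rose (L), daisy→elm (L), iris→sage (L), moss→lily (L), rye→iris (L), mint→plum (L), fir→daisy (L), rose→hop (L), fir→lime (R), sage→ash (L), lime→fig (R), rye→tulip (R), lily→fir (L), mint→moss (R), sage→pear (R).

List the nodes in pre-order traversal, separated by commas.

Pre-order visits the node, then its left subtree, then its right subtree.
Visit rye.
At rye: go left to iris.
  Visit iris.
  At iris: go left to sage.
    Visit sage.
    At sage: go left to ash.
      ash is a leaf — visit ash.
    At sage: go right to pear.
      pear is a leaf — visit pear.
  At iris: go right to mint.
    Visit mint.
    At mint: go left to plum.
      plum is a leaf — visit plum.
    At mint: go right to moss.
      Visit moss.
      At moss: go left to lily.
        Visit lily.
        At lily: go left to fir.
          Visit fir.
          At fir: go left to daisy.
            Visit daisy.
            At daisy: go left to elm.
              elm is a leaf — visit elm.
            At daisy: no right child.
          At fir: go right to lime.
            Visit lime.
            At lime: no left child.
            At lime: go right to fig.
              fig is a leaf — visit fig.
        At lily: no right child.
      At moss: no right child.
At rye: go right to tulip.
  Visit tulip.
  At tulip: go left to rose.
    Visit rose.
    At rose: go left to hop.
      hop is a leaf — visit hop.
    At rose: no right child.
  At tulip: no right child.

rye, iris, sage, ash, pear, mint, plum, moss, lily, fir, daisy, elm, lime, fig, tulip, rose, hop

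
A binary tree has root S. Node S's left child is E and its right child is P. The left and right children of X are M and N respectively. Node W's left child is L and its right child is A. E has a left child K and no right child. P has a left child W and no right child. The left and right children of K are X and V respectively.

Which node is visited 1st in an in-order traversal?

M

In-order visits the left subtree, then the node, then the right subtree.
At S: go left to E.
  At E: go left to K.
    At K: go left to X.
      At X: go left to M.
        M is a leaf — visit M.
      Visit X.
      At X: go right to N.
        N is a leaf — visit N.
    Visit K.
    At K: go right to V.
      V is a leaf — visit V.
  Visit E.
  At E: no right child.
Visit S.
At S: go right to P.
  At P: go left to W.
    At W: go left to L.
      L is a leaf — visit L.
    Visit W.
    At W: go right to A.
      A is a leaf — visit A.
  Visit P.
  At P: no right child.
Full in-order sequence: M, X, N, K, V, E, S, L, W, A, P.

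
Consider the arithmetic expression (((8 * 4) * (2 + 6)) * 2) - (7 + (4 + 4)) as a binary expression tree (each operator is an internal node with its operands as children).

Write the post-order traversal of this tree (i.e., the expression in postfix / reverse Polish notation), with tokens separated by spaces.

Post-order on an expression tree gives postfix notation: for each operator, emit left operand, right operand, then the operator.

8 4 * 2 6 + * 2 * 7 4 4 + + -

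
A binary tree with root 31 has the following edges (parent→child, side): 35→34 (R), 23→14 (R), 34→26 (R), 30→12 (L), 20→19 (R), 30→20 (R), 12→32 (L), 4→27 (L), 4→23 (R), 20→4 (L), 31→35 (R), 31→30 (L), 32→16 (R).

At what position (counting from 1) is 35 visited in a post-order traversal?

13

Post-order visits the left subtree, then the right subtree, then the node.
At 31: go left to 30.
  At 30: go left to 12.
    At 12: go left to 32.
      At 32: no left child.
      At 32: go right to 16.
        16 is a leaf — visit 16.
      Visit 32.
    At 12: no right child.
    Visit 12.
  At 30: go right to 20.
    At 20: go left to 4.
      At 4: go left to 27.
        27 is a leaf — visit 27.
      At 4: go right to 23.
        At 23: no left child.
        At 23: go right to 14.
          14 is a leaf — visit 14.
        Visit 23.
      Visit 4.
    At 20: go right to 19.
      19 is a leaf — visit 19.
    Visit 20.
  Visit 30.
At 31: go right to 35.
  At 35: no left child.
  At 35: go right to 34.
    At 34: no left child.
    At 34: go right to 26.
      26 is a leaf — visit 26.
    Visit 34.
  Visit 35.
Visit 31.
Full post-order sequence: 16, 32, 12, 27, 14, 23, 4, 19, 20, 30, 26, 34, 35, 31.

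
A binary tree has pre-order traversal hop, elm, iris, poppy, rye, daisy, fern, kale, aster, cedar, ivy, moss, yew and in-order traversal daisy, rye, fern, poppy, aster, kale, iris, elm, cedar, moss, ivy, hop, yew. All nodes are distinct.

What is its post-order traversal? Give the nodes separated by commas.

daisy, fern, rye, aster, kale, poppy, iris, moss, ivy, cedar, elm, yew, hop

The first element of pre-order is the root; it splits in-order into left and right subtrees.
Root hop: left subtree has 11 nodes {daisy, rye, fern, poppy, aster, kale, iris, elm, cedar, moss, ivy}, right has 1 {yew}.
  Root elm: left subtree has 7 nodes {daisy, rye, fern, poppy, aster, kale, iris}, right has 3 {cedar, moss, ivy}.
    Root iris: left subtree has 6 nodes {daisy, rye, fern, poppy, aster, kale}, right has 0 { }.
      Root poppy: left subtree has 3 nodes {daisy, rye, fern}, right has 2 {aster, kale}.
        Root rye: left subtree has 1 node {daisy}, right has 1 {fern}.
        Root kale: left subtree has 1 node {aster}, right has 0 { }.
    Root cedar: left subtree has 0 nodes { }, right has 2 {moss, ivy}.
      Root ivy: left subtree has 1 node {moss}, right has 0 { }.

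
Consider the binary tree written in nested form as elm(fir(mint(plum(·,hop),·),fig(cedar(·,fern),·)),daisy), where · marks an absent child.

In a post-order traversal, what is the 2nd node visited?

plum

Post-order visits the left subtree, then the right subtree, then the node.
At elm: go left to fir.
  At fir: go left to mint.
    At mint: go left to plum.
      At plum: no left child.
      At plum: go right to hop.
        hop is a leaf — visit hop.
      Visit plum.
    At mint: no right child.
    Visit mint.
  At fir: go right to fig.
    At fig: go left to cedar.
      At cedar: no left child.
      At cedar: go right to fern.
        fern is a leaf — visit fern.
      Visit cedar.
    At fig: no right child.
    Visit fig.
  Visit fir.
At elm: go right to daisy.
  daisy is a leaf — visit daisy.
Visit elm.
Full post-order sequence: hop, plum, mint, fern, cedar, fig, fir, daisy, elm.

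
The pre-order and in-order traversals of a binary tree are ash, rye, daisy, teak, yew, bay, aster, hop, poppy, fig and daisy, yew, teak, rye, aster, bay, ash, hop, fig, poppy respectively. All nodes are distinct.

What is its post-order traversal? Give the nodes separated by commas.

The first element of pre-order is the root; it splits in-order into left and right subtrees.
Root ash: left subtree has 6 nodes {daisy, yew, teak, rye, aster, bay}, right has 3 {hop, fig, poppy}.
  Root rye: left subtree has 3 nodes {daisy, yew, teak}, right has 2 {aster, bay}.
    Root daisy: left subtree has 0 nodes { }, right has 2 {yew, teak}.
      Root teak: left subtree has 1 node {yew}, right has 0 { }.
    Root bay: left subtree has 1 node {aster}, right has 0 { }.
  Root hop: left subtree has 0 nodes { }, right has 2 {fig, poppy}.
    Root poppy: left subtree has 1 node {fig}, right has 0 { }.

yew, teak, daisy, aster, bay, rye, fig, poppy, hop, ash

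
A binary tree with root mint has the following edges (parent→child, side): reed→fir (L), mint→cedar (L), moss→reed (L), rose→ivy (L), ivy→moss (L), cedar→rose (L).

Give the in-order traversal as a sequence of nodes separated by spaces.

In-order visits the left subtree, then the node, then the right subtree.
At mint: go left to cedar.
  At cedar: go left to rose.
    At rose: go left to ivy.
      At ivy: go left to moss.
        At moss: go left to reed.
          At reed: go left to fir.
            fir is a leaf — visit fir.
          Visit reed.
          At reed: no right child.
        Visit moss.
        At moss: no right child.
      Visit ivy.
      At ivy: no right child.
    Visit rose.
    At rose: no right child.
  Visit cedar.
  At cedar: no right child.
Visit mint.
At mint: no right child.

fir reed moss ivy rose cedar mint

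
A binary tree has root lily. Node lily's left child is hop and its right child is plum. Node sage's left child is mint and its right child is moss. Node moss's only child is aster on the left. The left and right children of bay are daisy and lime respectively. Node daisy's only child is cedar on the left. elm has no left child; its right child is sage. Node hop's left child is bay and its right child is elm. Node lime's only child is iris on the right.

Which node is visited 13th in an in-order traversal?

In-order visits the left subtree, then the node, then the right subtree.
At lily: go left to hop.
  At hop: go left to bay.
    At bay: go left to daisy.
      At daisy: go left to cedar.
        cedar is a leaf — visit cedar.
      Visit daisy.
      At daisy: no right child.
    Visit bay.
    At bay: go right to lime.
      At lime: no left child.
      Visit lime.
      At lime: go right to iris.
        iris is a leaf — visit iris.
  Visit hop.
  At hop: go right to elm.
    At elm: no left child.
    Visit elm.
    At elm: go right to sage.
      At sage: go left to mint.
        mint is a leaf — visit mint.
      Visit sage.
      At sage: go right to moss.
        At moss: go left to aster.
          aster is a leaf — visit aster.
        Visit moss.
        At moss: no right child.
Visit lily.
At lily: go right to plum.
  plum is a leaf — visit plum.
Full in-order sequence: cedar, daisy, bay, lime, iris, hop, elm, mint, sage, aster, moss, lily, plum.

plum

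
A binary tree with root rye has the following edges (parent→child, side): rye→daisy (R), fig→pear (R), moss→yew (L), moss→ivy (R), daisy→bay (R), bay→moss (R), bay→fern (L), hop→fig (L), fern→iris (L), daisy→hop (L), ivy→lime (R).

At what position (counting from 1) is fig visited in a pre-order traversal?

4

Pre-order visits the node, then its left subtree, then its right subtree.
Visit rye.
At rye: no left child.
At rye: go right to daisy.
  Visit daisy.
  At daisy: go left to hop.
    Visit hop.
    At hop: go left to fig.
      Visit fig.
      At fig: no left child.
      At fig: go right to pear.
        pear is a leaf — visit pear.
    At hop: no right child.
  At daisy: go right to bay.
    Visit bay.
    At bay: go left to fern.
      Visit fern.
      At fern: go left to iris.
        iris is a leaf — visit iris.
      At fern: no right child.
    At bay: go right to moss.
      Visit moss.
      At moss: go left to yew.
        yew is a leaf — visit yew.
      At moss: go right to ivy.
        Visit ivy.
        At ivy: no left child.
        At ivy: go right to lime.
          lime is a leaf — visit lime.
Full pre-order sequence: rye, daisy, hop, fig, pear, bay, fern, iris, moss, yew, ivy, lime.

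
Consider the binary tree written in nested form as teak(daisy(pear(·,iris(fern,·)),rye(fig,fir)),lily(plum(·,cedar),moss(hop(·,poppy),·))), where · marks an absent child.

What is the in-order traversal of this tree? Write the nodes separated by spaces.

In-order visits the left subtree, then the node, then the right subtree.
At teak: go left to daisy.
  At daisy: go left to pear.
    At pear: no left child.
    Visit pear.
    At pear: go right to iris.
      At iris: go left to fern.
        fern is a leaf — visit fern.
      Visit iris.
      At iris: no right child.
  Visit daisy.
  At daisy: go right to rye.
    At rye: go left to fig.
      fig is a leaf — visit fig.
    Visit rye.
    At rye: go right to fir.
      fir is a leaf — visit fir.
Visit teak.
At teak: go right to lily.
  At lily: go left to plum.
    At plum: no left child.
    Visit plum.
    At plum: go right to cedar.
      cedar is a leaf — visit cedar.
  Visit lily.
  At lily: go right to moss.
    At moss: go left to hop.
      At hop: no left child.
      Visit hop.
      At hop: go right to poppy.
        poppy is a leaf — visit poppy.
    Visit moss.
    At moss: no right child.

pear fern iris daisy fig rye fir teak plum cedar lily hop poppy moss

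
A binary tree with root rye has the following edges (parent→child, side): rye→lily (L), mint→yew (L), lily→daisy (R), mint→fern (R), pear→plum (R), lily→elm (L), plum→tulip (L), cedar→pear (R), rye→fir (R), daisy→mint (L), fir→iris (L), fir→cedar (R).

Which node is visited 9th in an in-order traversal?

fir

In-order visits the left subtree, then the node, then the right subtree.
At rye: go left to lily.
  At lily: go left to elm.
    elm is a leaf — visit elm.
  Visit lily.
  At lily: go right to daisy.
    At daisy: go left to mint.
      At mint: go left to yew.
        yew is a leaf — visit yew.
      Visit mint.
      At mint: go right to fern.
        fern is a leaf — visit fern.
    Visit daisy.
    At daisy: no right child.
Visit rye.
At rye: go right to fir.
  At fir: go left to iris.
    iris is a leaf — visit iris.
  Visit fir.
  At fir: go right to cedar.
    At cedar: no left child.
    Visit cedar.
    At cedar: go right to pear.
      At pear: no left child.
      Visit pear.
      At pear: go right to plum.
        At plum: go left to tulip.
          tulip is a leaf — visit tulip.
        Visit plum.
        At plum: no right child.
Full in-order sequence: elm, lily, yew, mint, fern, daisy, rye, iris, fir, cedar, pear, tulip, plum.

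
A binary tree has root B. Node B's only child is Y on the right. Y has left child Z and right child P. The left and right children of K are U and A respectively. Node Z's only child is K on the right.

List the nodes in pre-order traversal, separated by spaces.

B Y Z K U A P

Pre-order visits the node, then its left subtree, then its right subtree.
Visit B.
At B: no left child.
At B: go right to Y.
  Visit Y.
  At Y: go left to Z.
    Visit Z.
    At Z: no left child.
    At Z: go right to K.
      Visit K.
      At K: go left to U.
        U is a leaf — visit U.
      At K: go right to A.
        A is a leaf — visit A.
  At Y: go right to P.
    P is a leaf — visit P.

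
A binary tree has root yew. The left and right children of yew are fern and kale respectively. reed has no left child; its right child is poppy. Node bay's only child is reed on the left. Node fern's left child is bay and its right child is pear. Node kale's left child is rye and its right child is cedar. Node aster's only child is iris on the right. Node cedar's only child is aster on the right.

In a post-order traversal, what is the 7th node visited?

Post-order visits the left subtree, then the right subtree, then the node.
At yew: go left to fern.
  At fern: go left to bay.
    At bay: go left to reed.
      At reed: no left child.
      At reed: go right to poppy.
        poppy is a leaf — visit poppy.
      Visit reed.
    At bay: no right child.
    Visit bay.
  At fern: go right to pear.
    pear is a leaf — visit pear.
  Visit fern.
At yew: go right to kale.
  At kale: go left to rye.
    rye is a leaf — visit rye.
  At kale: go right to cedar.
    At cedar: no left child.
    At cedar: go right to aster.
      At aster: no left child.
      At aster: go right to iris.
        iris is a leaf — visit iris.
      Visit aster.
    Visit cedar.
  Visit kale.
Visit yew.
Full post-order sequence: poppy, reed, bay, pear, fern, rye, iris, aster, cedar, kale, yew.

iris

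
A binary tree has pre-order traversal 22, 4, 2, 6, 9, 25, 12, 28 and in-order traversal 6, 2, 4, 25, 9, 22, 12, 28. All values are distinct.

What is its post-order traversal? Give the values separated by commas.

6, 2, 25, 9, 4, 28, 12, 22

The first element of pre-order is the root; it splits in-order into left and right subtrees.
Root 22: left subtree has 5 nodes {6, 2, 4, 25, 9}, right has 2 {12, 28}.
  Root 4: left subtree has 2 nodes {6, 2}, right has 2 {25, 9}.
    Root 2: left subtree has 1 node {6}, right has 0 { }.
    Root 9: left subtree has 1 node {25}, right has 0 { }.
  Root 12: left subtree has 0 nodes { }, right has 1 {28}.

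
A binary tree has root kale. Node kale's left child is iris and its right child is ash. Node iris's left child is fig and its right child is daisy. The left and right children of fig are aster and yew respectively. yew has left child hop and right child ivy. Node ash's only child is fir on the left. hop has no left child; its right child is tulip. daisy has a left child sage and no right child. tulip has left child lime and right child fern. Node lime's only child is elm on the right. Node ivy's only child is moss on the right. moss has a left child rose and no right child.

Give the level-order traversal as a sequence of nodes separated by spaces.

Level-order visits nodes level by level from the root, left to right within each level.
Level 0: kale
Level 1: iris, ash
Level 2: fig, daisy, fir
Level 3: aster, yew, sage
Level 4: hop, ivy
Level 5: tulip, moss
Level 6: lime, fern, rose
Level 7: elm

kale iris ash fig daisy fir aster yew sage hop ivy tulip moss lime fern rose elm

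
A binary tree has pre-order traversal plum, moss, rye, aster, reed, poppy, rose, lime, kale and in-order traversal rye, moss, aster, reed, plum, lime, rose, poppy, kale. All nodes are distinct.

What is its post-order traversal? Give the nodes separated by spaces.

rye reed aster moss lime rose kale poppy plum

The first element of pre-order is the root; it splits in-order into left and right subtrees.
Root plum: left subtree has 4 nodes {rye, moss, aster, reed}, right has 4 {lime, rose, poppy, kale}.
  Root moss: left subtree has 1 node {rye}, right has 2 {aster, reed}.
    Root aster: left subtree has 0 nodes { }, right has 1 {reed}.
  Root poppy: left subtree has 2 nodes {lime, rose}, right has 1 {kale}.
    Root rose: left subtree has 1 node {lime}, right has 0 { }.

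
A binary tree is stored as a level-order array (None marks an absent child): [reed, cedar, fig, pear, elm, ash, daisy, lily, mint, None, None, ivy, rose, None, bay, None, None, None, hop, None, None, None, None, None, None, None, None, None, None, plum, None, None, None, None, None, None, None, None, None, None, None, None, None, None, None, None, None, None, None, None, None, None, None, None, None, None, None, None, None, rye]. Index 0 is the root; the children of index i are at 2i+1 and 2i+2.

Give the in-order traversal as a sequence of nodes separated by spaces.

lily pear mint hop cedar elm reed ivy ash rose fig daisy rye plum bay

In-order visits the left subtree, then the node, then the right subtree.
At reed: go left to cedar.
  At cedar: go left to pear.
    At pear: go left to lily.
      lily is a leaf — visit lily.
    Visit pear.
    At pear: go right to mint.
      At mint: no left child.
      Visit mint.
      At mint: go right to hop.
        hop is a leaf — visit hop.
  Visit cedar.
  At cedar: go right to elm.
    elm is a leaf — visit elm.
Visit reed.
At reed: go right to fig.
  At fig: go left to ash.
    At ash: go left to ivy.
      ivy is a leaf — visit ivy.
    Visit ash.
    At ash: go right to rose.
      rose is a leaf — visit rose.
  Visit fig.
  At fig: go right to daisy.
    At daisy: no left child.
    Visit daisy.
    At daisy: go right to bay.
      At bay: go left to plum.
        At plum: go left to rye.
          rye is a leaf — visit rye.
        Visit plum.
        At plum: no right child.
      Visit bay.
      At bay: no right child.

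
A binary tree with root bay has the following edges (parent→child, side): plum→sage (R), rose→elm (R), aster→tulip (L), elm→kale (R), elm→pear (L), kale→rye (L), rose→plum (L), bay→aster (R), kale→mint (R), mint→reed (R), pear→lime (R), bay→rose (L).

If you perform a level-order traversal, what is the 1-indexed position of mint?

Level-order visits nodes level by level from the root, left to right within each level.
Level 0: bay
Level 1: rose, aster
Level 2: plum, elm, tulip
Level 3: sage, pear, kale
Level 4: lime, rye, mint
Level 5: reed
Full level-order sequence: bay, rose, aster, plum, elm, tulip, sage, pear, kale, lime, rye, mint, reed.

12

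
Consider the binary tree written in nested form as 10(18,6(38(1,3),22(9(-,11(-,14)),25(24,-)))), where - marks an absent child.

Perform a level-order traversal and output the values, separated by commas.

Level-order visits nodes level by level from the root, left to right within each level.
Level 0: 10
Level 1: 18, 6
Level 2: 38, 22
Level 3: 1, 3, 9, 25
Level 4: 11, 24
Level 5: 14

10, 18, 6, 38, 22, 1, 3, 9, 25, 11, 24, 14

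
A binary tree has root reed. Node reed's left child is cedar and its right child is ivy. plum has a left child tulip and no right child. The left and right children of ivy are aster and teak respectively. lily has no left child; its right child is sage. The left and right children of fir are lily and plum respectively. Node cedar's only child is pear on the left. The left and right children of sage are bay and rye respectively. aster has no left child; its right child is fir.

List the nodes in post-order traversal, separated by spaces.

Post-order visits the left subtree, then the right subtree, then the node.
At reed: go left to cedar.
  At cedar: go left to pear.
    pear is a leaf — visit pear.
  At cedar: no right child.
  Visit cedar.
At reed: go right to ivy.
  At ivy: go left to aster.
    At aster: no left child.
    At aster: go right to fir.
      At fir: go left to lily.
        At lily: no left child.
        At lily: go right to sage.
          At sage: go left to bay.
            bay is a leaf — visit bay.
          At sage: go right to rye.
            rye is a leaf — visit rye.
          Visit sage.
        Visit lily.
      At fir: go right to plum.
        At plum: go left to tulip.
          tulip is a leaf — visit tulip.
        At plum: no right child.
        Visit plum.
      Visit fir.
    Visit aster.
  At ivy: go right to teak.
    teak is a leaf — visit teak.
  Visit ivy.
Visit reed.

pear cedar bay rye sage lily tulip plum fir aster teak ivy reed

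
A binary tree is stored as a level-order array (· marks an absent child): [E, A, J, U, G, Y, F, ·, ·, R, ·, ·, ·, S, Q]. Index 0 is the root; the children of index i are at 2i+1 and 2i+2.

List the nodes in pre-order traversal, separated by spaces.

E A U G R J Y F S Q

Pre-order visits the node, then its left subtree, then its right subtree.
Visit E.
At E: go left to A.
  Visit A.
  At A: go left to U.
    U is a leaf — visit U.
  At A: go right to G.
    Visit G.
    At G: go left to R.
      R is a leaf — visit R.
    At G: no right child.
At E: go right to J.
  Visit J.
  At J: go left to Y.
    Y is a leaf — visit Y.
  At J: go right to F.
    Visit F.
    At F: go left to S.
      S is a leaf — visit S.
    At F: go right to Q.
      Q is a leaf — visit Q.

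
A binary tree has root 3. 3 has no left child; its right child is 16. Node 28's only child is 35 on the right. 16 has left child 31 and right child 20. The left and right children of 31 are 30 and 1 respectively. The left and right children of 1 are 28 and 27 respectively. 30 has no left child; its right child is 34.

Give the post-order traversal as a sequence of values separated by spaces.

Post-order visits the left subtree, then the right subtree, then the node.
At 3: no left child.
At 3: go right to 16.
  At 16: go left to 31.
    At 31: go left to 30.
      At 30: no left child.
      At 30: go right to 34.
        34 is a leaf — visit 34.
      Visit 30.
    At 31: go right to 1.
      At 1: go left to 28.
        At 28: no left child.
        At 28: go right to 35.
          35 is a leaf — visit 35.
        Visit 28.
      At 1: go right to 27.
        27 is a leaf — visit 27.
      Visit 1.
    Visit 31.
  At 16: go right to 20.
    20 is a leaf — visit 20.
  Visit 16.
Visit 3.

34 30 35 28 27 1 31 20 16 3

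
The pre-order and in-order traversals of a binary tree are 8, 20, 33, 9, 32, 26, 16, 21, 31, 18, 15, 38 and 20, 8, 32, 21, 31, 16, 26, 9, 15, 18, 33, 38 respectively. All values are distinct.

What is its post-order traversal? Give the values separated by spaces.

20 31 21 16 26 32 15 18 9 38 33 8

The first element of pre-order is the root; it splits in-order into left and right subtrees.
Root 8: left subtree has 1 node {20}, right has 10 {32, 21, 31, 16, 26, 9, 15, 18, 33, 38}.
  Root 33: left subtree has 8 nodes {32, 21, 31, 16, 26, 9, 15, 18}, right has 1 {38}.
    Root 9: left subtree has 5 nodes {32, 21, 31, 16, 26}, right has 2 {15, 18}.
      Root 32: left subtree has 0 nodes { }, right has 4 {21, 31, 16, 26}.
        Root 26: left subtree has 3 nodes {21, 31, 16}, right has 0 { }.
          Root 16: left subtree has 2 nodes {21, 31}, right has 0 { }.
            Root 21: left subtree has 0 nodes { }, right has 1 {31}.
      Root 18: left subtree has 1 node {15}, right has 0 { }.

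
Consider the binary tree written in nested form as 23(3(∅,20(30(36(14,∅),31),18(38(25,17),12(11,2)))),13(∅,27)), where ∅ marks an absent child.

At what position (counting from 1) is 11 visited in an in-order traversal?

11

In-order visits the left subtree, then the node, then the right subtree.
At 23: go left to 3.
  At 3: no left child.
  Visit 3.
  At 3: go right to 20.
    At 20: go left to 30.
      At 30: go left to 36.
        At 36: go left to 14.
          14 is a leaf — visit 14.
        Visit 36.
        At 36: no right child.
      Visit 30.
      At 30: go right to 31.
        31 is a leaf — visit 31.
    Visit 20.
    At 20: go right to 18.
      At 18: go left to 38.
        At 38: go left to 25.
          25 is a leaf — visit 25.
        Visit 38.
        At 38: go right to 17.
          17 is a leaf — visit 17.
      Visit 18.
      At 18: go right to 12.
        At 12: go left to 11.
          11 is a leaf — visit 11.
        Visit 12.
        At 12: go right to 2.
          2 is a leaf — visit 2.
Visit 23.
At 23: go right to 13.
  At 13: no left child.
  Visit 13.
  At 13: go right to 27.
    27 is a leaf — visit 27.
Full in-order sequence: 3, 14, 36, 30, 31, 20, 25, 38, 17, 18, 11, 12, 2, 23, 13, 27.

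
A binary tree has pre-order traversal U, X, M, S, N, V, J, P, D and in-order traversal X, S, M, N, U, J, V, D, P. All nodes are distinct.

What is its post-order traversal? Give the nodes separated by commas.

The first element of pre-order is the root; it splits in-order into left and right subtrees.
Root U: left subtree has 4 nodes {X, S, M, N}, right has 4 {J, V, D, P}.
  Root X: left subtree has 0 nodes { }, right has 3 {S, M, N}.
    Root M: left subtree has 1 node {S}, right has 1 {N}.
  Root V: left subtree has 1 node {J}, right has 2 {D, P}.
    Root P: left subtree has 1 node {D}, right has 0 { }.

S, N, M, X, J, D, P, V, U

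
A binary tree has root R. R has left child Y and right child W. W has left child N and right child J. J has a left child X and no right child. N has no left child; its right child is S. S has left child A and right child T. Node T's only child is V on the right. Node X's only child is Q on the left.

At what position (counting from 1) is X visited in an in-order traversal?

In-order visits the left subtree, then the node, then the right subtree.
At R: go left to Y.
  Y is a leaf — visit Y.
Visit R.
At R: go right to W.
  At W: go left to N.
    At N: no left child.
    Visit N.
    At N: go right to S.
      At S: go left to A.
        A is a leaf — visit A.
      Visit S.
      At S: go right to T.
        At T: no left child.
        Visit T.
        At T: go right to V.
          V is a leaf — visit V.
  Visit W.
  At W: go right to J.
    At J: go left to X.
      At X: go left to Q.
        Q is a leaf — visit Q.
      Visit X.
      At X: no right child.
    Visit J.
    At J: no right child.
Full in-order sequence: Y, R, N, A, S, T, V, W, Q, X, J.

10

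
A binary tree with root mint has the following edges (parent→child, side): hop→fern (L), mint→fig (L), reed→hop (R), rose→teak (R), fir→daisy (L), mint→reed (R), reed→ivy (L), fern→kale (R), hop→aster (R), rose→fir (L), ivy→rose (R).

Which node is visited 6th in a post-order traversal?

ivy

Post-order visits the left subtree, then the right subtree, then the node.
At mint: go left to fig.
  fig is a leaf — visit fig.
At mint: go right to reed.
  At reed: go left to ivy.
    At ivy: no left child.
    At ivy: go right to rose.
      At rose: go left to fir.
        At fir: go left to daisy.
          daisy is a leaf — visit daisy.
        At fir: no right child.
        Visit fir.
      At rose: go right to teak.
        teak is a leaf — visit teak.
      Visit rose.
    Visit ivy.
  At reed: go right to hop.
    At hop: go left to fern.
      At fern: no left child.
      At fern: go right to kale.
        kale is a leaf — visit kale.
      Visit fern.
    At hop: go right to aster.
      aster is a leaf — visit aster.
    Visit hop.
  Visit reed.
Visit mint.
Full post-order sequence: fig, daisy, fir, teak, rose, ivy, kale, fern, aster, hop, reed, mint.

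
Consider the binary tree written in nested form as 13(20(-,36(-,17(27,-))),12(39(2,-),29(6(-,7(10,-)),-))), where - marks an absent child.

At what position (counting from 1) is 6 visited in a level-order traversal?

Level-order visits nodes level by level from the root, left to right within each level.
Level 0: 13
Level 1: 20, 12
Level 2: 36, 39, 29
Level 3: 17, 2, 6
Level 4: 27, 7
Level 5: 10
Full level-order sequence: 13, 20, 12, 36, 39, 29, 17, 2, 6, 27, 7, 10.

9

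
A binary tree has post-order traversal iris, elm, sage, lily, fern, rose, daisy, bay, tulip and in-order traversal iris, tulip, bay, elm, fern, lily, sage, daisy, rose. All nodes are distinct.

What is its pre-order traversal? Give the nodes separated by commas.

The last element of post-order is the root; it splits in-order into left and right subtrees.
Root tulip: left subtree has 1 node {iris}, right has 7 {bay, elm, fern, lily, sage, daisy, rose}.
  Root bay: left subtree has 0 nodes { }, right has 6 {elm, fern, lily, sage, daisy, rose}.
    Root daisy: left subtree has 4 nodes {elm, fern, lily, sage}, right has 1 {rose}.
      Root fern: left subtree has 1 node {elm}, right has 2 {lily, sage}.
        Root lily: left subtree has 0 nodes { }, right has 1 {sage}.

tulip, iris, bay, daisy, fern, elm, lily, sage, rose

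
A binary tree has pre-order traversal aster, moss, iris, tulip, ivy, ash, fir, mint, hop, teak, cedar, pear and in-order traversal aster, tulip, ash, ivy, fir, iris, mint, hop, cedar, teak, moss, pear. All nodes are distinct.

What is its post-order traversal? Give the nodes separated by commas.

The first element of pre-order is the root; it splits in-order into left and right subtrees.
Root aster: left subtree has 0 nodes { }, right has 11 {tulip, ash, ivy, fir, iris, mint, hop, cedar, teak, moss, pear}.
  Root moss: left subtree has 9 nodes {tulip, ash, ivy, fir, iris, mint, hop, cedar, teak}, right has 1 {pear}.
    Root iris: left subtree has 4 nodes {tulip, ash, ivy, fir}, right has 4 {mint, hop, cedar, teak}.
      Root tulip: left subtree has 0 nodes { }, right has 3 {ash, ivy, fir}.
        Root ivy: left subtree has 1 node {ash}, right has 1 {fir}.
      Root mint: left subtree has 0 nodes { }, right has 3 {hop, cedar, teak}.
        Root hop: left subtree has 0 nodes { }, right has 2 {cedar, teak}.
          Root teak: left subtree has 1 node {cedar}, right has 0 { }.

ash, fir, ivy, tulip, cedar, teak, hop, mint, iris, pear, moss, aster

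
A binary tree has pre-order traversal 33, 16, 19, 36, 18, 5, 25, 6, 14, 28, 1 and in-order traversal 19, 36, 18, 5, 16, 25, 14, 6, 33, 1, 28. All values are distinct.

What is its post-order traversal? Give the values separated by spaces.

The first element of pre-order is the root; it splits in-order into left and right subtrees.
Root 33: left subtree has 8 nodes {19, 36, 18, 5, 16, 25, 14, 6}, right has 2 {1, 28}.
  Root 16: left subtree has 4 nodes {19, 36, 18, 5}, right has 3 {25, 14, 6}.
    Root 19: left subtree has 0 nodes { }, right has 3 {36, 18, 5}.
      Root 36: left subtree has 0 nodes { }, right has 2 {18, 5}.
        Root 18: left subtree has 0 nodes { }, right has 1 {5}.
    Root 25: left subtree has 0 nodes { }, right has 2 {14, 6}.
      Root 6: left subtree has 1 node {14}, right has 0 { }.
  Root 28: left subtree has 1 node {1}, right has 0 { }.

5 18 36 19 14 6 25 16 1 28 33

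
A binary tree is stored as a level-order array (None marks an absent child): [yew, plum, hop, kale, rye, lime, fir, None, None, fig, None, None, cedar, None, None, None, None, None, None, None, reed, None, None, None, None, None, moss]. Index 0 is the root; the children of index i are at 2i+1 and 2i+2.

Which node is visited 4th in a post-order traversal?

rye

Post-order visits the left subtree, then the right subtree, then the node.
At yew: go left to plum.
  At plum: go left to kale.
    kale is a leaf — visit kale.
  At plum: go right to rye.
    At rye: go left to fig.
      At fig: no left child.
      At fig: go right to reed.
        reed is a leaf — visit reed.
      Visit fig.
    At rye: no right child.
    Visit rye.
  Visit plum.
At yew: go right to hop.
  At hop: go left to lime.
    At lime: no left child.
    At lime: go right to cedar.
      At cedar: no left child.
      At cedar: go right to moss.
        moss is a leaf — visit moss.
      Visit cedar.
    Visit lime.
  At hop: go right to fir.
    fir is a leaf — visit fir.
  Visit hop.
Visit yew.
Full post-order sequence: kale, reed, fig, rye, plum, moss, cedar, lime, fir, hop, yew.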